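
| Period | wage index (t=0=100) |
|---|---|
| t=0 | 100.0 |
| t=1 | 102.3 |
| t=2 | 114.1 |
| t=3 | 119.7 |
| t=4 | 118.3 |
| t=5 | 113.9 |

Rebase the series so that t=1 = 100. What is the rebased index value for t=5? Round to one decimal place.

111.3

Rebased(t=5) = 113.9 / 102.3 × 100 = 111.3392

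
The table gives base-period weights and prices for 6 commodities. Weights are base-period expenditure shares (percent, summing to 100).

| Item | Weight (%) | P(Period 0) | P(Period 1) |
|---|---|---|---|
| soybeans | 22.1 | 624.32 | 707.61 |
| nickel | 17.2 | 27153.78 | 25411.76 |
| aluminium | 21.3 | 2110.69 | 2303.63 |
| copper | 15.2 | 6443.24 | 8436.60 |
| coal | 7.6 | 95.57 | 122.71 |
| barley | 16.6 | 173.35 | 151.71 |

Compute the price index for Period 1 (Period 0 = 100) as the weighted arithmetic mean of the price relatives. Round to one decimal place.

108.6

soybeans: 22.1 × (707.61/624.32) = 22.1 × 1.133409 = 25.0483
nickel: 17.2 × (25411.76/27153.78) = 17.2 × 0.935846 = 16.0966
aluminium: 21.3 × (2303.63/2110.69) = 21.3 × 1.091411 = 23.2471
copper: 15.2 × (8436.60/6443.24) = 15.2 × 1.309372 = 19.9025
coal: 7.6 × (122.71/95.57) = 7.6 × 1.283980 = 9.7583
barley: 16.6 × (151.71/173.35) = 16.6 × 0.875166 = 14.5278
Index = Σ wᵢ·(p₁ᵢ/p₀ᵢ) = 25.0483 + 16.0966 + 23.2471 + 19.9025 + 9.7583 + 14.5278 = 108.5804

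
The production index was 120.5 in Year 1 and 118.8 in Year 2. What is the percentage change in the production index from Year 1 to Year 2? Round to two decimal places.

Change = (118.8 − 120.5) / 120.5 × 100
       = -1.7 / 120.5 × 100 = -1.4108%

-1.41%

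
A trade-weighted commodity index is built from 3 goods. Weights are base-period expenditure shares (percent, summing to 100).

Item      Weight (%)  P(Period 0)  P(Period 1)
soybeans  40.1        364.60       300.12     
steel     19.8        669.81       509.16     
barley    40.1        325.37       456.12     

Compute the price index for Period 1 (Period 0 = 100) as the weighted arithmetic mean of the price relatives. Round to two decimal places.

104.27

soybeans: 40.1 × (300.12/364.60) = 40.1 × 0.823149 = 33.0083
steel: 19.8 × (509.16/669.81) = 19.8 × 0.760156 = 15.0511
barley: 40.1 × (456.12/325.37) = 40.1 × 1.401850 = 56.2142
Index = Σ wᵢ·(p₁ᵢ/p₀ᵢ) = 33.0083 + 15.0511 + 56.2142 = 104.2735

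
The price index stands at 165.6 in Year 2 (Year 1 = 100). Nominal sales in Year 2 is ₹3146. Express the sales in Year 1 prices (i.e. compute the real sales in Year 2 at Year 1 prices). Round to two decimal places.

1899.76

Real = Nominal ÷ (Index/100) = 3146 ÷ (165.6/100)
     = 3146 ÷ 1.656 = 1899.7585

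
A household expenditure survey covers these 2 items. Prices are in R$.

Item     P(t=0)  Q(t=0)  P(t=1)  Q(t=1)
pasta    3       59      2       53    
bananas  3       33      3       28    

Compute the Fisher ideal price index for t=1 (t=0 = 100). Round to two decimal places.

Laspeyres component (base-period weights):
ΣP(t=1)Q(t=0) = 2×59 + 3×33 = 118 + 99 = 217
ΣP(t=0)Q(t=0) = 3×59 + 3×33 = 177 + 99 = 276
L = 217 / 276 × 100 = 78.6232
Paasche component (current-period weights):
ΣP(t=1)Q(t=1) = 2×53 + 3×28 = 106 + 84 = 190
ΣP(t=0)Q(t=1) = 3×53 + 3×28 = 159 + 84 = 243
P = 190 / 243 × 100 = 78.1893
Fisher = √(L × P) = √(78.6232 × 78.1893) = 78.4059

78.41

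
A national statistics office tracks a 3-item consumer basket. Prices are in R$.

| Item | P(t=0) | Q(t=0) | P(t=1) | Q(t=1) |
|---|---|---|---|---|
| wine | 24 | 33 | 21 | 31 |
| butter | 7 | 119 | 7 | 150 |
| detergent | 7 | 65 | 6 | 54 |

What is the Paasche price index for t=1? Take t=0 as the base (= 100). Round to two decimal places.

Paasche price index uses current-period quantities as weights.
ΣP(t=1)·Q(t=1) = 21×31 + 7×150 + 6×54 = 651 + 1050 + 324 = 2025
ΣP(t=0)·Q(t=1) = 24×31 + 7×150 + 7×54 = 744 + 1050 + 378 = 2172
Index = 2025 / 2172 × 100 = 93.2320

93.23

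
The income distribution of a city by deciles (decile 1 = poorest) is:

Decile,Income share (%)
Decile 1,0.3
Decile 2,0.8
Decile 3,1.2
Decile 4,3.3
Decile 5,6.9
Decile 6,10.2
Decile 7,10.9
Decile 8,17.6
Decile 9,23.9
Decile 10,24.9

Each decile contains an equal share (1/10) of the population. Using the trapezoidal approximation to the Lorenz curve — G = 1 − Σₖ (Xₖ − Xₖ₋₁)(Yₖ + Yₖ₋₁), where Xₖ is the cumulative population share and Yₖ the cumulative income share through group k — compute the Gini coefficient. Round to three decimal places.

Cumulative income shares Yₖ: 0.0030, 0.0110, 0.0230, 0.0560, 0.1250, 0.2270, 0.3360, 0.5120, 0.7510, 1.0000
Σ (Xₖ−Xₖ₋₁)(Yₖ+Yₖ₋₁) = (1/10)(0.0030+0.0000) + (1/10)(0.0110+0.0030) + (1/10)(0.0230+0.0110) + (1/10)(0.0560+0.0230) + (1/10)(0.1250+0.0560) + (1/10)(0.2270+0.1250) + (1/10)(0.3360+0.2270) + (1/10)(0.5120+0.3360) + (1/10)(0.7510+0.5120) + (1/10)(1.0000+0.7510)
  = 0.0003 + 0.0014 + 0.0034 + 0.0079 + 0.0181 + 0.0352 + 0.0563 + 0.0848 + 0.1263 + 0.1751 = 0.5088
G = 1 − 0.5088 = 0.4912

0.491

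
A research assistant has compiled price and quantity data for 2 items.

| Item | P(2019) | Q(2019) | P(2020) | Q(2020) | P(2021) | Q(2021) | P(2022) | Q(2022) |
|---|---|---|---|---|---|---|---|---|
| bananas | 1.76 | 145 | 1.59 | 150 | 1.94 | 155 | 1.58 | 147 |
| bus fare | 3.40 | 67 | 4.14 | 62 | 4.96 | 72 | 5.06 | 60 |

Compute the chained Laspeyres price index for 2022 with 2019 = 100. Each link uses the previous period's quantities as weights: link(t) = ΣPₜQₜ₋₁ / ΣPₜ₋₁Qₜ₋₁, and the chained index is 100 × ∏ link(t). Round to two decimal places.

117.72

Link 2019→2020:
ΣP(2020)Q(2019) = 1.59×145 + 4.14×67 = 230.55 + 277.38 = 507.93
ΣP(2019)Q(2019) = 1.76×145 + 3.40×67 = 255.2 + 227.8 = 483
link = 507.93/483 = 1.051615
Link 2020→2021:
ΣP(2021)Q(2020) = 1.94×150 + 4.96×62 = 291 + 307.52 = 598.52
ΣP(2020)Q(2020) = 1.59×150 + 4.14×62 = 238.5 + 256.68 = 495.18
link = 598.52/495.18 = 1.208692
Link 2021→2022:
ΣP(2022)Q(2021) = 1.58×155 + 5.06×72 = 244.9 + 364.32 = 609.22
ΣP(2021)Q(2021) = 1.94×155 + 4.96×72 = 300.7 + 357.12 = 657.82
link = 609.22/657.82 = 0.926120
Chained index = 100 × 1.051615 × 1.208692 × 0.926120 = 117.7171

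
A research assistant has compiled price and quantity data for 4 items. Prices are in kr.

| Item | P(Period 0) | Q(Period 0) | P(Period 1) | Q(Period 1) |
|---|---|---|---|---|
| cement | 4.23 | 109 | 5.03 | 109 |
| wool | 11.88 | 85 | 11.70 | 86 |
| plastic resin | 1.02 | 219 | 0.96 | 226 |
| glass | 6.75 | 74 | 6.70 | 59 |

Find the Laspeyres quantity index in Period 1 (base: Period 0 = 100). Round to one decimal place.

96.3

Laspeyres quantity index uses base-period prices as weights.
ΣP(Period 0)·Q(Period 1) = 4.23×109 + 11.88×86 + 1.02×226 + 6.75×59 = 461.07 + 1021.68 + 230.52 + 398.25 = 2111.52
ΣP(Period 0)·Q(Period 0) = 4.23×109 + 11.88×85 + 1.02×219 + 6.75×74 = 461.07 + 1009.8 + 223.38 + 499.5 = 2193.75
Index = 2111.52 / 2193.75 × 100 = 96.2516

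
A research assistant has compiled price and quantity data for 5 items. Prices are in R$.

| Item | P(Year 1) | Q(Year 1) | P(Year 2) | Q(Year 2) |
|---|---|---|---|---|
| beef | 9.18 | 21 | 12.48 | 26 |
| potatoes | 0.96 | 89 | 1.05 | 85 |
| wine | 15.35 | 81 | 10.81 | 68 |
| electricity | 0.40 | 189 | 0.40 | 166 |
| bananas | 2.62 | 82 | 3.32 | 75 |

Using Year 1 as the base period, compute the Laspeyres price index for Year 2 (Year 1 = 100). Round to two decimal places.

87.14

Laspeyres price index uses base-period quantities as weights.
ΣP(Year 2)·Q(Year 1) = 12.48×21 + 1.05×89 + 10.81×81 + 0.40×189 + 3.32×82 = 262.08 + 93.45 + 875.61 + 75.6 + 272.24 = 1578.98
ΣP(Year 1)·Q(Year 1) = 9.18×21 + 0.96×89 + 15.35×81 + 0.40×189 + 2.62×82 = 192.78 + 85.44 + 1243.35 + 75.6 + 214.84 = 1812.01
Index = 1578.98 / 1812.01 × 100 = 87.1397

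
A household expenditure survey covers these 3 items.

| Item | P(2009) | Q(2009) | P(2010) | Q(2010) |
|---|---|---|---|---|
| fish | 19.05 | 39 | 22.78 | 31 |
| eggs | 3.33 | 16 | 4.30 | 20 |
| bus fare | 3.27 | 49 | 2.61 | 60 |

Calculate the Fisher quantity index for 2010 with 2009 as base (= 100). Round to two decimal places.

Laspeyres component (base-period weights):
ΣP(2009)Q(2010) = 19.05×31 + 3.33×20 + 3.27×60 = 590.55 + 66.6 + 196.2 = 853.35
ΣP(2009)Q(2009) = 19.05×39 + 3.33×16 + 3.27×49 = 742.95 + 53.28 + 160.23 = 956.46
L = 853.35 / 956.46 × 100 = 89.2196
Paasche component (current-period weights):
ΣP(2010)Q(2010) = 22.78×31 + 4.30×20 + 2.61×60 = 706.18 + 86 + 156.6 = 948.78
ΣP(2010)Q(2009) = 22.78×39 + 4.30×16 + 2.61×49 = 888.42 + 68.8 + 127.89 = 1085.11
P = 948.78 / 1085.11 × 100 = 87.4363
Fisher = √(L × P) = √(89.2196 × 87.4363) = 88.3235

88.32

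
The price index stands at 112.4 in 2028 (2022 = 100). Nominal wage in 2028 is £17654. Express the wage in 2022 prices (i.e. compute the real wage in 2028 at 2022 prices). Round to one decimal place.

15706.4

Real = Nominal ÷ (Index/100) = 17654 ÷ (112.4/100)
     = 17654 ÷ 1.124 = 15706.4057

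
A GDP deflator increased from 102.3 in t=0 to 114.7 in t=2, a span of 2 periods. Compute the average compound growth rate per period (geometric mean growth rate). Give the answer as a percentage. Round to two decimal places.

Growth factor = (114.7/102.3)^(1/2) = (1.121212)^(1/2) = 1.058873
Growth rate = 1.058873 − 1 = 0.058873 = 5.8873%

5.89%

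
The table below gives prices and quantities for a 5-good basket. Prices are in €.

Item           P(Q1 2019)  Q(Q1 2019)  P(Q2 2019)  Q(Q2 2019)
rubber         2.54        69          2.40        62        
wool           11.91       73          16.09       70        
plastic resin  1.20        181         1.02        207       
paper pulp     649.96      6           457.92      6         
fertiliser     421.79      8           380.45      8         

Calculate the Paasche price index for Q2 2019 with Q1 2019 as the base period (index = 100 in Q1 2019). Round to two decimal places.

Paasche price index uses current-period quantities as weights.
ΣP(Q2 2019)·Q(Q2 2019) = 2.40×62 + 16.09×70 + 1.02×207 + 457.92×6 + 380.45×8 = 148.8 + 1126.3 + 211.14 + 2747.52 + 3043.6 = 7277.36
ΣP(Q1 2019)·Q(Q2 2019) = 2.54×62 + 11.91×70 + 1.20×207 + 649.96×6 + 421.79×8 = 157.48 + 833.7 + 248.4 + 3899.76 + 3374.32 = 8513.66
Index = 7277.36 / 8513.66 × 100 = 85.4786

85.48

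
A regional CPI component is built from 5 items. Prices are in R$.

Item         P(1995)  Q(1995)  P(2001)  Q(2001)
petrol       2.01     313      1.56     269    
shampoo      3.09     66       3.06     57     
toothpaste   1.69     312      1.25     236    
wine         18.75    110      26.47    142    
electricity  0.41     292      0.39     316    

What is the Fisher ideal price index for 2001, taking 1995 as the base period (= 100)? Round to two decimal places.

118.96

Laspeyres component (base-period weights):
ΣP(2001)Q(1995) = 1.56×313 + 3.06×66 + 1.25×312 + 26.47×110 + 0.39×292 = 488.28 + 201.96 + 390 + 2911.7 + 113.88 = 4105.82
ΣP(1995)Q(1995) = 2.01×313 + 3.09×66 + 1.69×312 + 18.75×110 + 0.41×292 = 629.13 + 203.94 + 527.28 + 2062.5 + 119.72 = 3542.57
L = 4105.82 / 3542.57 × 100 = 115.8995
Paasche component (current-period weights):
ΣP(2001)Q(2001) = 1.56×269 + 3.06×57 + 1.25×236 + 26.47×142 + 0.39×316 = 419.64 + 174.42 + 295 + 3758.74 + 123.24 = 4771.04
ΣP(1995)Q(2001) = 2.01×269 + 3.09×57 + 1.69×236 + 18.75×142 + 0.41×316 = 540.69 + 176.13 + 398.84 + 2662.5 + 129.56 = 3907.72
P = 4771.04 / 3907.72 × 100 = 122.0927
Fisher = √(L × P) = √(115.8995 × 122.0927) = 118.9558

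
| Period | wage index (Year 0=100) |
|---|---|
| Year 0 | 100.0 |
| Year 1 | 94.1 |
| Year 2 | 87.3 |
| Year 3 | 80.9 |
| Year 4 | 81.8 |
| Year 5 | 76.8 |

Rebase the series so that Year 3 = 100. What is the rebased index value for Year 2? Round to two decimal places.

Rebased(Year 2) = 87.3 / 80.9 × 100 = 107.9110

107.91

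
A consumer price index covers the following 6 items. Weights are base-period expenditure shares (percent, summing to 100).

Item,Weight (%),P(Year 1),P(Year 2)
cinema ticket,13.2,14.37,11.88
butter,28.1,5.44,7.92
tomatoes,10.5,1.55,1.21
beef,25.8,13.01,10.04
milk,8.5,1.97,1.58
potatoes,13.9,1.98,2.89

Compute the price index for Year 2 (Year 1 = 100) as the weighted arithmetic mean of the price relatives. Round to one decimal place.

107.0

cinema ticket: 13.2 × (11.88/14.37) = 13.2 × 0.826722 = 10.9127
butter: 28.1 × (7.92/5.44) = 28.1 × 1.455882 = 40.9103
tomatoes: 10.5 × (1.21/1.55) = 10.5 × 0.780645 = 8.1968
beef: 25.8 × (10.04/13.01) = 25.8 × 0.771714 = 19.9102
milk: 8.5 × (1.58/1.97) = 8.5 × 0.802030 = 6.8173
potatoes: 13.9 × (2.89/1.98) = 13.9 × 1.459596 = 20.2884
Index = Σ wᵢ·(p₁ᵢ/p₀ᵢ) = 10.9127 + 40.9103 + 8.1968 + 19.9102 + 6.8173 + 20.2884 = 107.0357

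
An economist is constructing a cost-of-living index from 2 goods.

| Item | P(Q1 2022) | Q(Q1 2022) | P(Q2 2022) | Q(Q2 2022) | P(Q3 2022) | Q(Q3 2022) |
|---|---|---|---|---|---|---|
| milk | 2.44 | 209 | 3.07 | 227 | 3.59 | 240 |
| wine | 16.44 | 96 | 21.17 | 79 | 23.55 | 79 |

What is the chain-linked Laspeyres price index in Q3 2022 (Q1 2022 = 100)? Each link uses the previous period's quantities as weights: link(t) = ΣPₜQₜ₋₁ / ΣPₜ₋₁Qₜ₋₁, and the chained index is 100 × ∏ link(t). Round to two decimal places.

144.59

Link Q1 2022→Q2 2022:
ΣP(Q2 2022)Q(Q1 2022) = 3.07×209 + 21.17×96 = 641.63 + 2032.32 = 2673.95
ΣP(Q1 2022)Q(Q1 2022) = 2.44×209 + 16.44×96 = 509.96 + 1578.24 = 2088.2
link = 2673.95/2088.2 = 1.280505
Link Q2 2022→Q3 2022:
ΣP(Q3 2022)Q(Q2 2022) = 3.59×227 + 23.55×79 = 814.93 + 1860.45 = 2675.38
ΣP(Q2 2022)Q(Q2 2022) = 3.07×227 + 21.17×79 = 696.89 + 1672.43 = 2369.32
link = 2675.38/2369.32 = 1.129176
Chained index = 100 × 1.280505 × 1.129176 = 144.5916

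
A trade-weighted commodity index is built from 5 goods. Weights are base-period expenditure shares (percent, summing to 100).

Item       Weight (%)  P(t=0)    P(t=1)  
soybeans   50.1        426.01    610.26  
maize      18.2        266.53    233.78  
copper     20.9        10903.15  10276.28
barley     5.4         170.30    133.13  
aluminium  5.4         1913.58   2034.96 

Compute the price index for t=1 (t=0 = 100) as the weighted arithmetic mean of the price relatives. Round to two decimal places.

117.39

soybeans: 50.1 × (610.26/426.01) = 50.1 × 1.432502 = 71.7683
maize: 18.2 × (233.78/266.53) = 18.2 × 0.877125 = 15.9637
copper: 20.9 × (10276.28/10903.15) = 20.9 × 0.942506 = 19.6984
barley: 5.4 × (133.13/170.30) = 5.4 × 0.781738 = 4.2214
aluminium: 5.4 × (2034.96/1913.58) = 5.4 × 1.063431 = 5.7425
Index = Σ wᵢ·(p₁ᵢ/p₀ᵢ) = 71.7683 + 15.9637 + 19.6984 + 4.2214 + 5.7425 = 117.3943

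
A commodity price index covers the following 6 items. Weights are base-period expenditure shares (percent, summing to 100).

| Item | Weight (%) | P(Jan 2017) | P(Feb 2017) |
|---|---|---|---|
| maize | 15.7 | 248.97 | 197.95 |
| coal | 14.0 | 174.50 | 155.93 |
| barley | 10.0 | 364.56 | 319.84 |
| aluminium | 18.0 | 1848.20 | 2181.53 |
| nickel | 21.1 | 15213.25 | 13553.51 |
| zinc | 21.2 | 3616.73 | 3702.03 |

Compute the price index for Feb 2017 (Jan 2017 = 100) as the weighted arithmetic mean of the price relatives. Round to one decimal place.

maize: 15.7 × (197.95/248.97) = 15.7 × 0.795076 = 12.4827
coal: 14.0 × (155.93/174.50) = 14.0 × 0.893582 = 12.5101
barley: 10.0 × (319.84/364.56) = 10.0 × 0.877332 = 8.7733
aluminium: 18.0 × (2181.53/1848.20) = 18.0 × 1.180354 = 21.2464
nickel: 21.1 × (13553.51/15213.25) = 21.1 × 0.890902 = 18.7980
zinc: 21.2 × (3702.03/3616.73) = 21.2 × 1.023585 = 21.7000
Index = Σ wᵢ·(p₁ᵢ/p₀ᵢ) = 12.4827 + 12.5101 + 8.7733 + 21.2464 + 18.7980 + 21.7000 = 95.5105

95.5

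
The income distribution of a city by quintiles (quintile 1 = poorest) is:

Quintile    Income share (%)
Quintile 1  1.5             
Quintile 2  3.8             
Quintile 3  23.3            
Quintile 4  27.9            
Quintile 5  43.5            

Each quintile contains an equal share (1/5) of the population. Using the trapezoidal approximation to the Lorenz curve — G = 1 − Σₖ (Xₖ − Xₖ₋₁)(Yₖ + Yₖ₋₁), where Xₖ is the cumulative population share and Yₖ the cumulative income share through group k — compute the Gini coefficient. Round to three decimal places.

0.432

Cumulative income shares Yₖ: 0.0150, 0.0530, 0.2860, 0.5650, 1.0000
Σ (Xₖ−Xₖ₋₁)(Yₖ+Yₖ₋₁) = (1/5)(0.0150+0.0000) + (1/5)(0.0530+0.0150) + (1/5)(0.2860+0.0530) + (1/5)(0.5650+0.2860) + (1/5)(1.0000+0.5650)
  = 0.0030 + 0.0136 + 0.0678 + 0.1702 + 0.3130 = 0.5676
G = 1 − 0.5676 = 0.4324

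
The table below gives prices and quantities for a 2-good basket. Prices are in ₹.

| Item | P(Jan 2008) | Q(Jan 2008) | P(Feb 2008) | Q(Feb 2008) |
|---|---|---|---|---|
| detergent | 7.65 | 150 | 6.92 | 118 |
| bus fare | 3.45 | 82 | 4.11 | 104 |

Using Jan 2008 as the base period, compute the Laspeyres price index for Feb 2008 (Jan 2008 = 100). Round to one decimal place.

96.1

Laspeyres price index uses base-period quantities as weights.
ΣP(Feb 2008)·Q(Jan 2008) = 6.92×150 + 4.11×82 = 1038 + 337.02 = 1375.02
ΣP(Jan 2008)·Q(Jan 2008) = 7.65×150 + 3.45×82 = 1147.5 + 282.9 = 1430.4
Index = 1375.02 / 1430.4 × 100 = 96.1284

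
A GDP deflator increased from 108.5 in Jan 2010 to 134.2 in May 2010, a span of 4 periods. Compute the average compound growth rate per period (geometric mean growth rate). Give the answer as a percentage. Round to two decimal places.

5.46%

Growth factor = (134.2/108.5)^(1/4) = (1.236866)^(1/4) = 1.054583
Growth rate = 1.054583 − 1 = 0.054583 = 5.4583%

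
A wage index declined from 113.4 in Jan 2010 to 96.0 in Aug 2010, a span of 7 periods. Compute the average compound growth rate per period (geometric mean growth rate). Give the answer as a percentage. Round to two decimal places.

-2.35%

Growth factor = (96.0/113.4)^(1/7) = (0.846561)^(1/7) = 0.976485
Growth rate = 0.976485 − 1 = -0.023515 = -2.3515%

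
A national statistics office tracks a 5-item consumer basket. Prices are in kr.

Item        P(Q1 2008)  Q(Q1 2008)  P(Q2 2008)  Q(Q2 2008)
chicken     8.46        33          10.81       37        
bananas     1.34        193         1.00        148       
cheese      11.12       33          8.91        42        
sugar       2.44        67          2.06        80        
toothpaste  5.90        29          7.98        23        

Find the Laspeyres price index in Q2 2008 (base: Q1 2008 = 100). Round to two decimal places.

Laspeyres price index uses base-period quantities as weights.
ΣP(Q2 2008)·Q(Q1 2008) = 10.81×33 + 1.00×193 + 8.91×33 + 2.06×67 + 7.98×29 = 356.73 + 193 + 294.03 + 138.02 + 231.42 = 1213.2
ΣP(Q1 2008)·Q(Q1 2008) = 8.46×33 + 1.34×193 + 11.12×33 + 2.44×67 + 5.90×29 = 279.18 + 258.62 + 366.96 + 163.48 + 171.1 = 1239.34
Index = 1213.2 / 1239.34 × 100 = 97.8908

97.89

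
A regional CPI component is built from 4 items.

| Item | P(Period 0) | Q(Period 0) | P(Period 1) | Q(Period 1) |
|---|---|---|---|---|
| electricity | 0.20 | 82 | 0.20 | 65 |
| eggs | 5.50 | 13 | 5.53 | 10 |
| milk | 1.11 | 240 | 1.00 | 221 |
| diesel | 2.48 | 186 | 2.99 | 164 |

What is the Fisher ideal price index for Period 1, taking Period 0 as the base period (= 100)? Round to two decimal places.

Laspeyres component (base-period weights):
ΣP(Period 1)Q(Period 0) = 0.20×82 + 5.53×13 + 1.00×240 + 2.99×186 = 16.4 + 71.89 + 240 + 556.14 = 884.43
ΣP(Period 0)Q(Period 0) = 0.20×82 + 5.50×13 + 1.11×240 + 2.48×186 = 16.4 + 71.5 + 266.4 + 461.28 = 815.58
L = 884.43 / 815.58 × 100 = 108.4418
Paasche component (current-period weights):
ΣP(Period 1)Q(Period 1) = 0.20×65 + 5.53×10 + 1.00×221 + 2.99×164 = 13 + 55.3 + 221 + 490.36 = 779.66
ΣP(Period 0)Q(Period 1) = 0.20×65 + 5.50×10 + 1.11×221 + 2.48×164 = 13 + 55 + 245.31 + 406.72 = 720.03
P = 779.66 / 720.03 × 100 = 108.2816
Fisher = √(L × P) = √(108.4418 × 108.2816) = 108.3617

108.36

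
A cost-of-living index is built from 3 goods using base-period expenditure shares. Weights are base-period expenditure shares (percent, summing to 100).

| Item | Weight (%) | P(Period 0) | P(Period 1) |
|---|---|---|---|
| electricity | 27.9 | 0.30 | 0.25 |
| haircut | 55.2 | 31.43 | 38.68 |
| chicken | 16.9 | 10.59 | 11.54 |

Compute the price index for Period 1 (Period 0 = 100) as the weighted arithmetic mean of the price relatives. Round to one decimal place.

electricity: 27.9 × (0.25/0.30) = 27.9 × 0.833333 = 23.2500
haircut: 55.2 × (38.68/31.43) = 55.2 × 1.230671 = 67.9331
chicken: 16.9 × (11.54/10.59) = 16.9 × 1.089707 = 18.4161
Index = Σ wᵢ·(p₁ᵢ/p₀ᵢ) = 23.2500 + 67.9331 + 18.4161 = 109.5991

109.6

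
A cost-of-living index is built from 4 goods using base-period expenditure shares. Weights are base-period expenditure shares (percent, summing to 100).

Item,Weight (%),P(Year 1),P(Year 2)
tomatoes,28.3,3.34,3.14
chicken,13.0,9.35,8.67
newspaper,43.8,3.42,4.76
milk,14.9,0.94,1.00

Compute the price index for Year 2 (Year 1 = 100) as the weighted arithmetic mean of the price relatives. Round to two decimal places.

115.47

tomatoes: 28.3 × (3.14/3.34) = 28.3 × 0.940120 = 26.6054
chicken: 13.0 × (8.67/9.35) = 13.0 × 0.927273 = 12.0545
newspaper: 43.8 × (4.76/3.42) = 43.8 × 1.391813 = 60.9614
milk: 14.9 × (1.00/0.94) = 14.9 × 1.063830 = 15.8511
Index = Σ wᵢ·(p₁ᵢ/p₀ᵢ) = 26.6054 + 12.0545 + 60.9614 + 15.8511 = 115.4724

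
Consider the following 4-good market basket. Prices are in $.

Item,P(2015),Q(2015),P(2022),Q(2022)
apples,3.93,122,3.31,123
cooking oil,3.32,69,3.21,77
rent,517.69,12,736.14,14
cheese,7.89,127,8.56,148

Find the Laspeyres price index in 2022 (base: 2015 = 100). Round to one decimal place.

133.1

Laspeyres price index uses base-period quantities as weights.
ΣP(2022)·Q(2015) = 3.31×122 + 3.21×69 + 736.14×12 + 8.56×127 = 403.82 + 221.49 + 8833.68 + 1087.12 = 10546.11
ΣP(2015)·Q(2015) = 3.93×122 + 3.32×69 + 517.69×12 + 7.89×127 = 479.46 + 229.08 + 6212.28 + 1002.03 = 7922.85
Index = 10546.11 / 7922.85 × 100 = 133.1101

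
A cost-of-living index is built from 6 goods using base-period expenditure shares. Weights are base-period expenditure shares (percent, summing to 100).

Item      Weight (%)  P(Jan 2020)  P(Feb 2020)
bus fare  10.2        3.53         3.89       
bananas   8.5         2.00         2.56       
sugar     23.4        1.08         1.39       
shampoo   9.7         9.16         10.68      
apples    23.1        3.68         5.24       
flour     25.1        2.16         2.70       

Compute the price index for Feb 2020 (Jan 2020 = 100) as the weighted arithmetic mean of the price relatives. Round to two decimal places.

127.81

bus fare: 10.2 × (3.89/3.53) = 10.2 × 1.101983 = 11.2402
bananas: 8.5 × (2.56/2.00) = 8.5 × 1.280000 = 10.8800
sugar: 23.4 × (1.39/1.08) = 23.4 × 1.287037 = 30.1167
shampoo: 9.7 × (10.68/9.16) = 9.7 × 1.165939 = 11.3096
apples: 23.1 × (5.24/3.68) = 23.1 × 1.423913 = 32.8924
flour: 25.1 × (2.70/2.16) = 25.1 × 1.250000 = 31.3750
Index = Σ wᵢ·(p₁ᵢ/p₀ᵢ) = 11.2402 + 10.8800 + 30.1167 + 11.3096 + 32.8924 + 31.3750 = 127.8139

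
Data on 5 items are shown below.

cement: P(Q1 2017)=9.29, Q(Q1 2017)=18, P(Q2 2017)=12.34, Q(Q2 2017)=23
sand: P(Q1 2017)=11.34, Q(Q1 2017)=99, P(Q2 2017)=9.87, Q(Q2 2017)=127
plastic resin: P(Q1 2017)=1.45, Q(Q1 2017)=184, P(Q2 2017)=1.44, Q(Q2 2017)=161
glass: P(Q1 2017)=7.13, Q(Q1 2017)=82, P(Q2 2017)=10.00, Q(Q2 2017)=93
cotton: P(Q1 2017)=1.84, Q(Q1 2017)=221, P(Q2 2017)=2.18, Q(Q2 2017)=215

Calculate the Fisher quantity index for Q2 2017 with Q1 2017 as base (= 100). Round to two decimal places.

115.07

Laspeyres component (base-period weights):
ΣP(Q1 2017)Q(Q2 2017) = 9.29×23 + 11.34×127 + 1.45×161 + 7.13×93 + 1.84×215 = 213.67 + 1440.18 + 233.45 + 663.09 + 395.6 = 2945.99
ΣP(Q1 2017)Q(Q1 2017) = 9.29×18 + 11.34×99 + 1.45×184 + 7.13×82 + 1.84×221 = 167.22 + 1122.66 + 266.8 + 584.66 + 406.64 = 2547.98
L = 2945.99 / 2547.98 × 100 = 115.6206
Paasche component (current-period weights):
ΣP(Q2 2017)Q(Q2 2017) = 12.34×23 + 9.87×127 + 1.44×161 + 10.00×93 + 2.18×215 = 283.82 + 1253.49 + 231.84 + 930 + 468.7 = 3167.85
ΣP(Q2 2017)Q(Q1 2017) = 12.34×18 + 9.87×99 + 1.44×184 + 10.00×82 + 2.18×221 = 222.12 + 977.13 + 264.96 + 820 + 481.78 = 2765.99
P = 3167.85 / 2765.99 × 100 = 114.5286
Fisher = √(L × P) = √(115.6206 × 114.5286) = 115.0733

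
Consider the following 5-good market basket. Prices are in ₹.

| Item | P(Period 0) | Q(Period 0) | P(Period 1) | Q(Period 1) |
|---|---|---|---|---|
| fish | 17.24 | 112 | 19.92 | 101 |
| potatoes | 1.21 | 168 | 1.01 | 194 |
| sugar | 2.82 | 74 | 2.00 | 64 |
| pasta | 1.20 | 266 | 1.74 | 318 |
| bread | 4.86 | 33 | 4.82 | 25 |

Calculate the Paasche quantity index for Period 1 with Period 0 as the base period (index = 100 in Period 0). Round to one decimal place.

Paasche quantity index uses current-period prices as weights.
ΣP(Period 1)·Q(Period 1) = 19.92×101 + 1.01×194 + 2.00×64 + 1.74×318 + 4.82×25 = 2011.92 + 195.94 + 128 + 553.32 + 120.5 = 3009.68
ΣP(Period 1)·Q(Period 0) = 19.92×112 + 1.01×168 + 2.00×74 + 1.74×266 + 4.82×33 = 2231.04 + 169.68 + 148 + 462.84 + 159.06 = 3170.62
Index = 3009.68 / 3170.62 × 100 = 94.9240

94.9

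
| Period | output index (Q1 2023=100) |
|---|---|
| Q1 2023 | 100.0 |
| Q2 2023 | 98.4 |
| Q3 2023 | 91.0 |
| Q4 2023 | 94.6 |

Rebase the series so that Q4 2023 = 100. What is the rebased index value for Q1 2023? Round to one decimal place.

105.7

Rebased(Q1 2023) = 100.0 / 94.6 × 100 = 105.7082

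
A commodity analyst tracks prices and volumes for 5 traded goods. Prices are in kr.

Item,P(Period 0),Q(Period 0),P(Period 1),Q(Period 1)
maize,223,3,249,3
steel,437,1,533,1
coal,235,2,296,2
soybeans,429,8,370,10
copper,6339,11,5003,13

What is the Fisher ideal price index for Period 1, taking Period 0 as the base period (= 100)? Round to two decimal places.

80.05

Laspeyres component (base-period weights):
ΣP(Period 1)Q(Period 0) = 249×3 + 533×1 + 296×2 + 370×8 + 5003×11 = 747 + 533 + 592 + 2960 + 55033 = 59865
ΣP(Period 0)Q(Period 0) = 223×3 + 437×1 + 235×2 + 429×8 + 6339×11 = 669 + 437 + 470 + 3432 + 69729 = 74737
L = 59865 / 74737 × 100 = 80.1009
Paasche component (current-period weights):
ΣP(Period 1)Q(Period 1) = 249×3 + 533×1 + 296×2 + 370×10 + 5003×13 = 747 + 533 + 592 + 3700 + 65039 = 70611
ΣP(Period 0)Q(Period 1) = 223×3 + 437×1 + 235×2 + 429×10 + 6339×13 = 669 + 437 + 470 + 4290 + 82407 = 88273
P = 70611 / 88273 × 100 = 79.9916
Fisher = √(L × P) = √(80.1009 × 79.9916) = 80.0462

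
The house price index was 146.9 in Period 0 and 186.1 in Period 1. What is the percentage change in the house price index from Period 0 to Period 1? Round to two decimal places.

26.68%

Change = (186.1 − 146.9) / 146.9 × 100
       = 39.2 / 146.9 × 100 = 26.6848%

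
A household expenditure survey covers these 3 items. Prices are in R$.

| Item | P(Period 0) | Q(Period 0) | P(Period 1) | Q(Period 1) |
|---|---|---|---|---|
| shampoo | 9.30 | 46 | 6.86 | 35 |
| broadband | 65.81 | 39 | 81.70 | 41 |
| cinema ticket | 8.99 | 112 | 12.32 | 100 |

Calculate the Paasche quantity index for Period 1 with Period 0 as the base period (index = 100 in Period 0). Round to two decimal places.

Paasche quantity index uses current-period prices as weights.
ΣP(Period 1)·Q(Period 1) = 6.86×35 + 81.70×41 + 12.32×100 = 240.1 + 3349.7 + 1232 = 4821.8
ΣP(Period 1)·Q(Period 0) = 6.86×46 + 81.70×39 + 12.32×112 = 315.56 + 3186.3 + 1379.84 = 4881.7
Index = 4821.8 / 4881.7 × 100 = 98.7730

98.77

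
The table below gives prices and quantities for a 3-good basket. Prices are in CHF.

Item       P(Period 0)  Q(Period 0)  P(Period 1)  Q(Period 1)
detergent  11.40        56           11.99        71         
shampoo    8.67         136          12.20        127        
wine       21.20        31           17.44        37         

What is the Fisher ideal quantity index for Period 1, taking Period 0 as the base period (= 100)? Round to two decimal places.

Laspeyres component (base-period weights):
ΣP(Period 0)Q(Period 1) = 11.40×71 + 8.67×127 + 21.20×37 = 809.4 + 1101.09 + 784.4 = 2694.89
ΣP(Period 0)Q(Period 0) = 11.40×56 + 8.67×136 + 21.20×31 = 638.4 + 1179.12 + 657.2 = 2474.72
L = 2694.89 / 2474.72 × 100 = 108.8968
Paasche component (current-period weights):
ΣP(Period 1)Q(Period 1) = 11.99×71 + 12.20×127 + 17.44×37 = 851.29 + 1549.4 + 645.28 = 3045.97
ΣP(Period 1)Q(Period 0) = 11.99×56 + 12.20×136 + 17.44×31 = 671.44 + 1659.2 + 540.64 = 2871.28
P = 3045.97 / 2871.28 × 100 = 106.0840
Fisher = √(L × P) = √(108.8968 × 106.0840) = 107.4812

107.48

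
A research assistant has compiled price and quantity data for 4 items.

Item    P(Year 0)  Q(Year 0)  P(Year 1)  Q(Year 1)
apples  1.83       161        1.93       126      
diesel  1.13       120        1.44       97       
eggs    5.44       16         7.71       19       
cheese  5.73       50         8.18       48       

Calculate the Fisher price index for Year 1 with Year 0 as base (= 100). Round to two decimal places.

Laspeyres component (base-period weights):
ΣP(Year 1)Q(Year 0) = 1.93×161 + 1.44×120 + 7.71×16 + 8.18×50 = 310.73 + 172.8 + 123.36 + 409 = 1015.89
ΣP(Year 0)Q(Year 0) = 1.83×161 + 1.13×120 + 5.44×16 + 5.73×50 = 294.63 + 135.6 + 87.04 + 286.5 = 803.77
L = 1015.89 / 803.77 × 100 = 126.3906
Paasche component (current-period weights):
ΣP(Year 1)Q(Year 1) = 1.93×126 + 1.44×97 + 7.71×19 + 8.18×48 = 243.18 + 139.68 + 146.49 + 392.64 = 921.99
ΣP(Year 0)Q(Year 1) = 1.83×126 + 1.13×97 + 5.44×19 + 5.73×48 = 230.58 + 109.61 + 103.36 + 275.04 = 718.59
P = 921.99 / 718.59 × 100 = 128.3054
Fisher = √(L × P) = √(126.3906 × 128.3054) = 127.3444

127.34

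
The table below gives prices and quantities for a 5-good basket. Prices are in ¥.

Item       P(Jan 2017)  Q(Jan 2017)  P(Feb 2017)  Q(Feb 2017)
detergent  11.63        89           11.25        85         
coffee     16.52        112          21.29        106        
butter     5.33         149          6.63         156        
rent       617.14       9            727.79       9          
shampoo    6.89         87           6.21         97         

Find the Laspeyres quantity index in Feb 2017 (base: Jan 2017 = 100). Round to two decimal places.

99.60

Laspeyres quantity index uses base-period prices as weights.
ΣP(Jan 2017)·Q(Feb 2017) = 11.63×85 + 16.52×106 + 5.33×156 + 617.14×9 + 6.89×97 = 988.55 + 1751.12 + 831.48 + 5554.26 + 668.33 = 9793.74
ΣP(Jan 2017)·Q(Jan 2017) = 11.63×89 + 16.52×112 + 5.33×149 + 617.14×9 + 6.89×87 = 1035.07 + 1850.24 + 794.17 + 5554.26 + 599.43 = 9833.17
Index = 9793.74 / 9833.17 × 100 = 99.5990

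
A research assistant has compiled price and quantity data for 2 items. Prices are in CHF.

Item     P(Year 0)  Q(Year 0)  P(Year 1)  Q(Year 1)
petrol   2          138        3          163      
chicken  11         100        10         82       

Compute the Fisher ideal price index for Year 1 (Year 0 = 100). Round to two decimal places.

104.66

Laspeyres component (base-period weights):
ΣP(Year 1)Q(Year 0) = 3×138 + 10×100 = 414 + 1000 = 1414
ΣP(Year 0)Q(Year 0) = 2×138 + 11×100 = 276 + 1100 = 1376
L = 1414 / 1376 × 100 = 102.7616
Paasche component (current-period weights):
ΣP(Year 1)Q(Year 1) = 3×163 + 10×82 = 489 + 820 = 1309
ΣP(Year 0)Q(Year 1) = 2×163 + 11×82 = 326 + 902 = 1228
P = 1309 / 1228 × 100 = 106.5961
Fisher = √(L × P) = √(102.7616 × 106.5961) = 104.6613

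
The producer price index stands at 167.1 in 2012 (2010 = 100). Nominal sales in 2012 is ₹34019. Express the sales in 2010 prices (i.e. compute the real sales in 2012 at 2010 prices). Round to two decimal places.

Real = Nominal ÷ (Index/100) = 34019 ÷ (167.1/100)
     = 34019 ÷ 1.671 = 20358.4680

20358.47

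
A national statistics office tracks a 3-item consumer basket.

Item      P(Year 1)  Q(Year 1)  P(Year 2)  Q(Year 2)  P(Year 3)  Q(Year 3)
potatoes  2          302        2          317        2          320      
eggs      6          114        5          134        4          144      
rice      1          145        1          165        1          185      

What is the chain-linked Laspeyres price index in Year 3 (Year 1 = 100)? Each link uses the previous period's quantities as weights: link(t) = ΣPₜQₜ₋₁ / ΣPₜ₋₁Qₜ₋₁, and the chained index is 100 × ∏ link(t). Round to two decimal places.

Link Year 1→Year 2:
ΣP(Year 2)Q(Year 1) = 2×302 + 5×114 + 1×145 = 604 + 570 + 145 = 1319
ΣP(Year 1)Q(Year 1) = 2×302 + 6×114 + 1×145 = 604 + 684 + 145 = 1433
link = 1319/1433 = 0.920447
Link Year 2→Year 3:
ΣP(Year 3)Q(Year 2) = 2×317 + 4×134 + 1×165 = 634 + 536 + 165 = 1335
ΣP(Year 2)Q(Year 2) = 2×317 + 5×134 + 1×165 = 634 + 670 + 165 = 1469
link = 1335/1469 = 0.908781
Chained index = 100 × 0.920447 × 0.908781 = 83.6485

83.65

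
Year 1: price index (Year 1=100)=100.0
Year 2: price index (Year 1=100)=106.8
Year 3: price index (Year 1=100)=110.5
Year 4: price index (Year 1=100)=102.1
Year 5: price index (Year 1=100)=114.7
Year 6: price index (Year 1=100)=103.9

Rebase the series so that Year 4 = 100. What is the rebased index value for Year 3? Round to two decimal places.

108.23

Rebased(Year 3) = 110.5 / 102.1 × 100 = 108.2272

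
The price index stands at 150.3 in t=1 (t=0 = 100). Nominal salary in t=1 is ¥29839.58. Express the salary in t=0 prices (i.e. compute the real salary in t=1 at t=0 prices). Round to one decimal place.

19853.3

Real = Nominal ÷ (Index/100) = 29839.58 ÷ (150.3/100)
     = 29839.58 ÷ 1.503 = 19853.3466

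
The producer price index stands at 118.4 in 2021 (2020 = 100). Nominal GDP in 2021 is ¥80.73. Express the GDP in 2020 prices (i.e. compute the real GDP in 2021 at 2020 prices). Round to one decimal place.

68.2

Real = Nominal ÷ (Index/100) = 80.73 ÷ (118.4/100)
     = 80.73 ÷ 1.184 = 68.1841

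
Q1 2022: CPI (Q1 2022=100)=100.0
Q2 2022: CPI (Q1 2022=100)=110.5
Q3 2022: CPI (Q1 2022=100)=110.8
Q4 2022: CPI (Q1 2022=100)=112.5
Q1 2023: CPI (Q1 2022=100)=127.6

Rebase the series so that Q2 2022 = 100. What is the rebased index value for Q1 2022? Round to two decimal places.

90.50

Rebased(Q1 2022) = 100.0 / 110.5 × 100 = 90.4977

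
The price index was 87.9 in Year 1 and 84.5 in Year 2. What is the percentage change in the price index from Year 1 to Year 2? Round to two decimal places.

-3.87%

Change = (84.5 − 87.9) / 87.9 × 100
       = -3.4 / 87.9 × 100 = -3.8680%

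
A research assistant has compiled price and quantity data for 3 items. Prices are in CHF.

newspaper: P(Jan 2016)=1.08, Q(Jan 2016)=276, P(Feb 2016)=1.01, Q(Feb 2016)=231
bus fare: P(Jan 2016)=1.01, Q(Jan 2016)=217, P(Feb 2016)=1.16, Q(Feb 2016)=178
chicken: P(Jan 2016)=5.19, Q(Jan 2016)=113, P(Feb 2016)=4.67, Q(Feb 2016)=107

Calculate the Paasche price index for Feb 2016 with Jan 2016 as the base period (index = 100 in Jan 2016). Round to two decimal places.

95.42

Paasche price index uses current-period quantities as weights.
ΣP(Feb 2016)·Q(Feb 2016) = 1.01×231 + 1.16×178 + 4.67×107 = 233.31 + 206.48 + 499.69 = 939.48
ΣP(Jan 2016)·Q(Feb 2016) = 1.08×231 + 1.01×178 + 5.19×107 = 249.48 + 179.78 + 555.33 = 984.59
Index = 939.48 / 984.59 × 100 = 95.4184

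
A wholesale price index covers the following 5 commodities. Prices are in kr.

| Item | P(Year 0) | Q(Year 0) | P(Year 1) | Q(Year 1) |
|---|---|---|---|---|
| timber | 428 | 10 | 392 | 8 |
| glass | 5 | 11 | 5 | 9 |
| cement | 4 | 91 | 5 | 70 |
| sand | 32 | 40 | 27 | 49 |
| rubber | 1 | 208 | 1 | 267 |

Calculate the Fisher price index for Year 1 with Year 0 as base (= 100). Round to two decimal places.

92.06

Laspeyres component (base-period weights):
ΣP(Year 1)Q(Year 0) = 392×10 + 5×11 + 5×91 + 27×40 + 1×208 = 3920 + 55 + 455 + 1080 + 208 = 5718
ΣP(Year 0)Q(Year 0) = 428×10 + 5×11 + 4×91 + 32×40 + 1×208 = 4280 + 55 + 364 + 1280 + 208 = 6187
L = 5718 / 6187 × 100 = 92.4196
Paasche component (current-period weights):
ΣP(Year 1)Q(Year 1) = 392×8 + 5×9 + 5×70 + 27×49 + 1×267 = 3136 + 45 + 350 + 1323 + 267 = 5121
ΣP(Year 0)Q(Year 1) = 428×8 + 5×9 + 4×70 + 32×49 + 1×267 = 3424 + 45 + 280 + 1568 + 267 = 5584
P = 5121 / 5584 × 100 = 91.7085
Fisher = √(L × P) = √(92.4196 × 91.7085) = 92.0633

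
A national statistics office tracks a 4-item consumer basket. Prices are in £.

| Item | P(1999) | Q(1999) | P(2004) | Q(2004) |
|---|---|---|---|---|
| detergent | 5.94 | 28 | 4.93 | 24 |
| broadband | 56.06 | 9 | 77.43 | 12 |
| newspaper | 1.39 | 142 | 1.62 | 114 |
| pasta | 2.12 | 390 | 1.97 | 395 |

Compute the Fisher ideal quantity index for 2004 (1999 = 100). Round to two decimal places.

108.24

Laspeyres component (base-period weights):
ΣP(1999)Q(2004) = 5.94×24 + 56.06×12 + 1.39×114 + 2.12×395 = 142.56 + 672.72 + 158.46 + 837.4 = 1811.14
ΣP(1999)Q(1999) = 5.94×28 + 56.06×9 + 1.39×142 + 2.12×390 = 166.32 + 504.54 + 197.38 + 826.8 = 1695.04
L = 1811.14 / 1695.04 × 100 = 106.8494
Paasche component (current-period weights):
ΣP(2004)Q(2004) = 4.93×24 + 77.43×12 + 1.62×114 + 1.97×395 = 118.32 + 929.16 + 184.68 + 778.15 = 2010.31
ΣP(2004)Q(1999) = 4.93×28 + 77.43×9 + 1.62×142 + 1.97×390 = 138.04 + 696.87 + 230.04 + 768.3 = 1833.25
P = 2010.31 / 1833.25 × 100 = 109.6583
Fisher = √(L × P) = √(106.8494 × 109.6583) = 108.2447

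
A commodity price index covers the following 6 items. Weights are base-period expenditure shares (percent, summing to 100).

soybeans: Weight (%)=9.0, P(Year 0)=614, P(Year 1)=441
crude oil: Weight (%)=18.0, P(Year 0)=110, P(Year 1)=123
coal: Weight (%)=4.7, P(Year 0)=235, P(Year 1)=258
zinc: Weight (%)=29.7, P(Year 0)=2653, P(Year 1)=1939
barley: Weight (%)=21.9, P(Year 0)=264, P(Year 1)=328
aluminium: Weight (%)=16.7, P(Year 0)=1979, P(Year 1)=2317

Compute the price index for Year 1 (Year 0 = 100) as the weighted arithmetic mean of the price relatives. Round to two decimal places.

100.22

soybeans: 9.0 × (441/614) = 9.0 × 0.718241 = 6.4642
crude oil: 18.0 × (123/110) = 18.0 × 1.118182 = 20.1273
coal: 4.7 × (258/235) = 4.7 × 1.097872 = 5.1600
zinc: 29.7 × (1939/2653) = 29.7 × 0.730871 = 21.7069
barley: 21.9 × (328/264) = 21.9 × 1.242424 = 27.2091
aluminium: 16.7 × (2317/1979) = 16.7 × 1.170793 = 19.5522
Index = Σ wᵢ·(p₁ᵢ/p₀ᵢ) = 6.4642 + 20.1273 + 5.1600 + 21.7069 + 27.2091 + 19.5522 = 100.2196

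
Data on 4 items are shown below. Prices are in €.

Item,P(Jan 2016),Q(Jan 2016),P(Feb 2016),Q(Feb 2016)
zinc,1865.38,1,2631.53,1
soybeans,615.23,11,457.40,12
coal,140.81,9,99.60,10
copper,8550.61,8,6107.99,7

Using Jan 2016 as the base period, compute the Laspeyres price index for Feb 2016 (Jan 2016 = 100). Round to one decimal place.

Laspeyres price index uses base-period quantities as weights.
ΣP(Feb 2016)·Q(Jan 2016) = 2631.53×1 + 457.40×11 + 99.60×9 + 6107.99×8 = 2631.53 + 5031.4 + 896.4 + 48863.92 = 57423.25
ΣP(Jan 2016)·Q(Jan 2016) = 1865.38×1 + 615.23×11 + 140.81×9 + 8550.61×8 = 1865.38 + 6767.53 + 1267.29 + 68404.88 = 78305.08
Index = 57423.25 / 78305.08 × 100 = 73.3327

73.3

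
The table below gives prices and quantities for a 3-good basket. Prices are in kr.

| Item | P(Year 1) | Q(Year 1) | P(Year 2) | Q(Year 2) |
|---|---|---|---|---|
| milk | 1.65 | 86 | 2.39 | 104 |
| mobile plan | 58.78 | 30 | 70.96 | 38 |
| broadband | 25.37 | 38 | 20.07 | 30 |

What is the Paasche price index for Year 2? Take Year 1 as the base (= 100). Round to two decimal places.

Paasche price index uses current-period quantities as weights.
ΣP(Year 2)·Q(Year 2) = 2.39×104 + 70.96×38 + 20.07×30 = 248.56 + 2696.48 + 602.1 = 3547.14
ΣP(Year 1)·Q(Year 2) = 1.65×104 + 58.78×38 + 25.37×30 = 171.6 + 2233.64 + 761.1 = 3166.34
Index = 3547.14 / 3166.34 × 100 = 112.0265

112.03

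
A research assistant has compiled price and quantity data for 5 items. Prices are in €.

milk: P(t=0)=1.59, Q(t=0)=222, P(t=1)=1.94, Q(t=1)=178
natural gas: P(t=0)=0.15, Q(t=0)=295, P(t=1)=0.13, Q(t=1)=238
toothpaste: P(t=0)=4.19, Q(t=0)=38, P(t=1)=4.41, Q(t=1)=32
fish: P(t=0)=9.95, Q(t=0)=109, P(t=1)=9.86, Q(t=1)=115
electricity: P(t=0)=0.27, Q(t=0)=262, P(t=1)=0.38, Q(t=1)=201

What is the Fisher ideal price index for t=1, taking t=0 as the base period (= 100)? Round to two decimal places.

Laspeyres component (base-period weights):
ΣP(t=1)Q(t=0) = 1.94×222 + 0.13×295 + 4.41×38 + 9.86×109 + 0.38×262 = 430.68 + 38.35 + 167.58 + 1074.74 + 99.56 = 1810.91
ΣP(t=0)Q(t=0) = 1.59×222 + 0.15×295 + 4.19×38 + 9.95×109 + 0.27×262 = 352.98 + 44.25 + 159.22 + 1084.55 + 70.74 = 1711.74
L = 1810.91 / 1711.74 × 100 = 105.7935
Paasche component (current-period weights):
ΣP(t=1)Q(t=1) = 1.94×178 + 0.13×238 + 4.41×32 + 9.86×115 + 0.38×201 = 345.32 + 30.94 + 141.12 + 1133.9 + 76.38 = 1727.66
ΣP(t=0)Q(t=1) = 1.59×178 + 0.15×238 + 4.19×32 + 9.95×115 + 0.27×201 = 283.02 + 35.7 + 134.08 + 1144.25 + 54.27 = 1651.32
P = 1727.66 / 1651.32 × 100 = 104.6230
Fisher = √(L × P) = √(105.7935 × 104.6230) = 105.2066

105.21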